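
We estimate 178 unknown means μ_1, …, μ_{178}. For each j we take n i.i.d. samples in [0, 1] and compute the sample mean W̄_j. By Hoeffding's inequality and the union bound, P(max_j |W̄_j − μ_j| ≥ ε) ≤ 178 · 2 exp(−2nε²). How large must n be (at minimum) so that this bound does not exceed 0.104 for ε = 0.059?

Need 2·178·exp(−2nε²) ≤ 0.104, i.e. exp(−2nε²) ≤ 0.104/356.
So 2nε² ≥ ln(356/0.104) = 8.138295.
Hence n ≥ 8.138295/(2·0.059²) = 1168.959.
The smallest integer n is 1169.

1169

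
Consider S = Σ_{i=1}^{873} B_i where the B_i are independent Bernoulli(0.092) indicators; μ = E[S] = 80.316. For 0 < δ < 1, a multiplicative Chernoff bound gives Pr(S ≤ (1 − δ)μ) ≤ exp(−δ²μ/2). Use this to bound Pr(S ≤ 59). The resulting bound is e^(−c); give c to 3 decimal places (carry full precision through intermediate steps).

2.829

Write 59 = (1 − δ)μ, so δ = 1 − 59/80.316 = 0.2654017…
Then the exponent is δ²μ/2 = (μ − 59)²/(2μ) = 2.828651.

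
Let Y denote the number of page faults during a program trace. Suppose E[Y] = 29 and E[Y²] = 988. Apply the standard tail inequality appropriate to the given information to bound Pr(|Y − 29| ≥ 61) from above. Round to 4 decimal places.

0.0395

The first two moments determine the variance, so Chebyshev's inequality is the sharpest standard bound available.
Var(Y) = E[Y²] − (E[Y])² = 988 − 841 = 147.
Chebyshev's inequality: Pr(|Y − μ| ≥ t) ≤ Var(Y)/t² = 147/3721 = 0.0395.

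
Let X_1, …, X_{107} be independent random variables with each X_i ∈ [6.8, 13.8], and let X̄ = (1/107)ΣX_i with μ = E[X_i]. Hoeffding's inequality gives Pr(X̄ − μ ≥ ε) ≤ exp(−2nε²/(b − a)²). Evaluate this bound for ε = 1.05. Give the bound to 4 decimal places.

Exponent: 2nε²/(b − a)² = 2·107·1.05² / 7² = 4.81500.
Bound = exp(−4.81500) = 0.00811.

0.0081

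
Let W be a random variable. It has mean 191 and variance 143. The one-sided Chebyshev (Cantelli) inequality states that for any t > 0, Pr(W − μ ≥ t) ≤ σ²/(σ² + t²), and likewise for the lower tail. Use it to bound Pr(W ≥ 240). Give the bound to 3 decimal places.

0.056

Here σ² = 143 and t = 49, so σ² + t² = 2544.
Cantelli's bound: 143/2544 = 0.0562.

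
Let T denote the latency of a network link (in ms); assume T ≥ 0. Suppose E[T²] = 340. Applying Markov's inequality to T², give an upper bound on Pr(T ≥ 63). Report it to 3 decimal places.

0.086

Since T ≥ 0, the event {T ≥ 63} is the same as {T² ≥ 3969}.
Markov's inequality applied to T² gives Pr(T² ≥ 3969) ≤ E[T²]/3969 = 340/3969 = 0.0857.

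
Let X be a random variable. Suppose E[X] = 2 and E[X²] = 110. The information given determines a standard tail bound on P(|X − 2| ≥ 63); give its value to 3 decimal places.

The first two moments determine the variance, so Chebyshev's inequality is the sharpest standard bound available.
Var(X) = E[X²] − (E[X])² = 110 − 4 = 106.
Chebyshev's inequality: P(|X − μ| ≥ t) ≤ Var(X)/t² = 106/3969 = 0.0267.

0.027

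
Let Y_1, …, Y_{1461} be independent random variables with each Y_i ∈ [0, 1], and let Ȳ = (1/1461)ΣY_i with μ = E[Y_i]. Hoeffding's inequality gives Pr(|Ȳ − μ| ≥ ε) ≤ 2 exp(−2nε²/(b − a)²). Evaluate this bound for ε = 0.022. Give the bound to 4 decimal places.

0.4862

Exponent: 2nε²/(b − a)² = 2·1461·0.022² / 1² = 1.41425.
Bound = 2·exp(−1.41425) = 0.48622.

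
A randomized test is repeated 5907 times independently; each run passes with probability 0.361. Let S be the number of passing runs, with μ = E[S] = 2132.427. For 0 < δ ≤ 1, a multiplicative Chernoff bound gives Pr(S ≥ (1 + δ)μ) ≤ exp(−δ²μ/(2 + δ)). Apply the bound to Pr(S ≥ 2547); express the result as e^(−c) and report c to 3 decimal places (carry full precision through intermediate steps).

Write 2547 = (1 + δ)μ, so δ = 2547/2132.427 − 1 = 0.1944137…
Then the exponent is δ²μ/(2 + δ) = (2547 − μ)² / (μ·(2 + δ)) = 36.729021.

36.729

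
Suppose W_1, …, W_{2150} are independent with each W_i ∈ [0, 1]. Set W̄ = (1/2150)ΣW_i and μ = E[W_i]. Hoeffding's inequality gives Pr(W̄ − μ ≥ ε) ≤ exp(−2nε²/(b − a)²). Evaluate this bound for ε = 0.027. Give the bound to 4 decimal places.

Exponent: 2nε²/(b − a)² = 2·2150·0.027² / 1² = 3.13470.
Bound = exp(−3.13470) = 0.04351.

0.0435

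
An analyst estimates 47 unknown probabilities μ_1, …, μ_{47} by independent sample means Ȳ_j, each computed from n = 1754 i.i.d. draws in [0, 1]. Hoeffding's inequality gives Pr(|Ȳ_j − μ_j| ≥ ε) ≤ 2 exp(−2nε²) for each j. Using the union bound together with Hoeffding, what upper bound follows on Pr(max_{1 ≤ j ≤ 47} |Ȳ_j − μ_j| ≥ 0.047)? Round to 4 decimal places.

0.0405

Per-experiment Hoeffding bound: 2·exp(−2·1754·0.047²) = 2·exp(−7.74917) = 0.0008622.
Union bound over 47 events: 47·0.0008622 = 0.04052.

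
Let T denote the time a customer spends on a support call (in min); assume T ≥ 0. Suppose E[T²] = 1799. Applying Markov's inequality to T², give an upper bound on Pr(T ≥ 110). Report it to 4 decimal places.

Since T ≥ 0, the event {T ≥ 110} is the same as {T² ≥ 12100}.
Markov's inequality applied to T² gives Pr(T² ≥ 12100) ≤ E[T²]/12100 = 1799/12100 = 0.1487.

0.1487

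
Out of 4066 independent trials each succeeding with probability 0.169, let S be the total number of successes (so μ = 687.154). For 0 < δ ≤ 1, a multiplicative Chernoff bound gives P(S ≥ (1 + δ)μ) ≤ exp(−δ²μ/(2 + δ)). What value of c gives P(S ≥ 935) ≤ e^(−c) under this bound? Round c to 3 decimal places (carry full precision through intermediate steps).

Write 935 = (1 + δ)μ, so δ = 935/687.154 − 1 = 0.3606848…
Then the exponent is δ²μ/(2 + δ) = (935 − μ)² / (μ·(2 + δ)) = 37.867946.

37.868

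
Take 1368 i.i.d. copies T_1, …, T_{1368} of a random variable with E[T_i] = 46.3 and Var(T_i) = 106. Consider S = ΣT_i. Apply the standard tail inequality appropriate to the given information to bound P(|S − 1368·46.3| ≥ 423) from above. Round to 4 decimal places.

0.8104

With mean and variance of each term known, Chebyshev's inequality bounds the deviation of the sum (or sample mean).
Var(S) = n·Var(T_i) = 1368·106 = 145008.
Chebyshev: P(|S − 1368·46.3| ≥ 423) ≤ Var(S)/423² = 145008/178929 = 0.8104.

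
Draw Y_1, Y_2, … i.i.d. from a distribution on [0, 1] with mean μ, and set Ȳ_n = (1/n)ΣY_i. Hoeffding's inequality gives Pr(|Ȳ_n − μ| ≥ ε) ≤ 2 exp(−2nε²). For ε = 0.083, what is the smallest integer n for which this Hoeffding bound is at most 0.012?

372

Require 2·exp(−2nε²) ≤ 0.012, i.e. 2nε² ≥ ln(2/0.012) = 5.115996.
So n ≥ 5.115996 / (2·0.083²) = 371.316.
The smallest integer n is 372.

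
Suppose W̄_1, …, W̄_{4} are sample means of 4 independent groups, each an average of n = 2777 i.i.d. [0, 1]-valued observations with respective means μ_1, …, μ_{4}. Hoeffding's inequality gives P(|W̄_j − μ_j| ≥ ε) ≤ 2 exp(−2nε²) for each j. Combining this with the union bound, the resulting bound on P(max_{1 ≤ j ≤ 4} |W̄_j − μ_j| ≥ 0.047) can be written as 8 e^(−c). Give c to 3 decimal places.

12.269

Union bound over the 4 events: P(max_{1 ≤ j ≤ 4} |W̄_j − μ_j| ≥ 0.047) ≤ 4·2·exp(−2nε²) = 8 exp(−2·2777·0.047²).
So c = 2·2777·0.047² = 12.2688.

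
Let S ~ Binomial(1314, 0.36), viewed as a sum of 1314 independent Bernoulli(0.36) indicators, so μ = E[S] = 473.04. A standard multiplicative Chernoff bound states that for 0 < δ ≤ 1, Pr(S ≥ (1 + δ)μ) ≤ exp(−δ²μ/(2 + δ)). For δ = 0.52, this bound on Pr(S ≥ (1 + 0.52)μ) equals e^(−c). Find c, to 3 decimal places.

50.758

c = δ²μ/(2 + δ) = 0.52²·473.04/(2 + 0.52) = 50.7579.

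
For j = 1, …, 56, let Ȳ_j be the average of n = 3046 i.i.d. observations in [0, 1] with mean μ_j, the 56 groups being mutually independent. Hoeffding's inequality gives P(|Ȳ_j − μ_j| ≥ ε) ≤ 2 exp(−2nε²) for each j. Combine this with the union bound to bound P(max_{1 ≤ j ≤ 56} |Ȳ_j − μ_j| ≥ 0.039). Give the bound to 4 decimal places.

0.0106

Per-experiment Hoeffding bound: 2·exp(−2·3046·0.039²) = 2·exp(−9.26593) = 0.00018919.
Union bound over 56 events: 56·0.00018919 = 0.01059.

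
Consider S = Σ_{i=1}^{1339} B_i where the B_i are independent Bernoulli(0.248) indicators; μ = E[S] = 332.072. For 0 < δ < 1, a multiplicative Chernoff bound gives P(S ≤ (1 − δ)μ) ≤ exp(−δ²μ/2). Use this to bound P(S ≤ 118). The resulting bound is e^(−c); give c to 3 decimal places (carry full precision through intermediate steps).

69.001

Write 118 = (1 − δ)μ, so δ = 1 − 118/332.072 = 0.6446554…
Then the exponent is δ²μ/2 = (μ − 118)²/(2μ) = 69.001333.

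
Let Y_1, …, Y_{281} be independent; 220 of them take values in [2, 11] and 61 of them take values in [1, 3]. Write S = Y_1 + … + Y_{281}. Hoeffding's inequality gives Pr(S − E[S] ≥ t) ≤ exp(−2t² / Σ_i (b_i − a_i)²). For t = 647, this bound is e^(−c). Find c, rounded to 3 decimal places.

46.347

Σ(b_i − a_i)² = 220·9² + 61·2² = 18064.
c = 2t² / 18064 = 2·647² / 18064 = 46.3473.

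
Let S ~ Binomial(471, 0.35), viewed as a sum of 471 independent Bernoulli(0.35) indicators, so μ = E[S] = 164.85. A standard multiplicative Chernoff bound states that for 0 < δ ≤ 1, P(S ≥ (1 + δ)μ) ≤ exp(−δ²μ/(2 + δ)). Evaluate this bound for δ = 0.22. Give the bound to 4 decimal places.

Exponent = δ²μ/(2 + δ) = 0.22²·164.85/2.22 = 3.5940.
Bound = exp(−3.5940) = 0.02749.

0.0275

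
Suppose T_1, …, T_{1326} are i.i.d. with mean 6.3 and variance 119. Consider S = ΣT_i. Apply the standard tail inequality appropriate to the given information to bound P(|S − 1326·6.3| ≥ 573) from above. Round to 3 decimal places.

0.481

With mean and variance of each term known, Chebyshev's inequality bounds the deviation of the sum (or sample mean).
Var(S) = n·Var(T_i) = 1326·119 = 157794.
Chebyshev: P(|S − 1326·6.3| ≥ 573) ≤ Var(S)/573² = 157794/328329 = 0.4806.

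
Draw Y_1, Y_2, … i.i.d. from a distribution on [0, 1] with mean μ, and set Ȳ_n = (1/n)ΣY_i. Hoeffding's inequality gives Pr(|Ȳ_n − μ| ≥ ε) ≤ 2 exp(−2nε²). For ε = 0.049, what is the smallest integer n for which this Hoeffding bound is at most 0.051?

Require 2·exp(−2nε²) ≤ 0.051, i.e. 2nε² ≥ ln(2/0.051) = 3.669077.
So n ≥ 3.669077 / (2·0.049²) = 764.073.
The smallest integer n is 765.

765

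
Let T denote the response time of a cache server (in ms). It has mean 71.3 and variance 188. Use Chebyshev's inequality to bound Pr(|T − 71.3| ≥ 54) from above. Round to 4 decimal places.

Chebyshev: Pr(|T − μ| ≥ t) ≤ Var(T)/t².
Bound = 188 / 2916 = 0.0645.

0.0645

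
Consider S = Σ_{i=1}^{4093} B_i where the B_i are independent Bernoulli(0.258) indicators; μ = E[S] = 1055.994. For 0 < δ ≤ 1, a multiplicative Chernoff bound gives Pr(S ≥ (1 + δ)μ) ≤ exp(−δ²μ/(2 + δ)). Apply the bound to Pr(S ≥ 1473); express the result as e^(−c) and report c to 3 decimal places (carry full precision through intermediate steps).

Write 1473 = (1 + δ)μ, so δ = 1473/1055.994 − 1 = 0.3948943…
Then the exponent is δ²μ/(2 + δ) = (1473 − μ)² / (μ·(2 + δ)) = 68.760149.

68.760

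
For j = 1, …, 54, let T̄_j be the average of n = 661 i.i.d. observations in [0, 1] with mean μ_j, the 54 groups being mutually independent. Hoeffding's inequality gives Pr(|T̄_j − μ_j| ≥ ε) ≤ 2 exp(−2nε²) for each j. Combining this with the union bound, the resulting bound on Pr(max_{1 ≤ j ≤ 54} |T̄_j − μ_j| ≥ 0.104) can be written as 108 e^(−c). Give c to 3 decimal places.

14.299

Union bound over the 54 events: Pr(max_{1 ≤ j ≤ 54} |T̄_j − μ_j| ≥ 0.104) ≤ 54·2·exp(−2nε²) = 108 exp(−2·661·0.104²).
So c = 2·661·0.104² = 14.2988.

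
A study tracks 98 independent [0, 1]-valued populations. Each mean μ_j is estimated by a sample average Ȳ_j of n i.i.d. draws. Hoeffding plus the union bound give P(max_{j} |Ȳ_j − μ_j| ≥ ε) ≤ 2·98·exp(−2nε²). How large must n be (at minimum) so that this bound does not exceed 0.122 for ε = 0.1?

Need 2·98·exp(−2nε²) ≤ 0.122, i.e. exp(−2nε²) ≤ 0.122/196.
So 2nε² ≥ ln(196/0.122) = 7.381849.
Hence n ≥ 7.381849/(2·0.1²) = 369.092.
The smallest integer n is 370.

370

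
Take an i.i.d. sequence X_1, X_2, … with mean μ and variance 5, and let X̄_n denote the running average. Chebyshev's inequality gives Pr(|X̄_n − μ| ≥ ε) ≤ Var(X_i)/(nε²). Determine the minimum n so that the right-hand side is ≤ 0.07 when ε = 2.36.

13

Require 5/(n·2.36²) ≤ 0.07, i.e. n ≥ 5/(0.07·2.36²) = 12.825.
The smallest integer n is 13.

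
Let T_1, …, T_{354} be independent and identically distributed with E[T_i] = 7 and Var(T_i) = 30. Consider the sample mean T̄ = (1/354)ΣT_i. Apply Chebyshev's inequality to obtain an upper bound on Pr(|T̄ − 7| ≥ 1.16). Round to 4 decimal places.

Var(T̄) = Var(T_i)/n = 30/354 = 0.084746.
Chebyshev: Pr(|T̄ − 7| ≥ 1.16) ≤ Var(T̄)/(1.16)² = 30/(354·1.16²) = 0.0630.

0.0630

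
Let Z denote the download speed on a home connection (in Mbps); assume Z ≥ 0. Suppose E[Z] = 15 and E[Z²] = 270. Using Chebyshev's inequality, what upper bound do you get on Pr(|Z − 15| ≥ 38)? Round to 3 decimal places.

Var(Z) = E[Z²] − (E[Z])² = 270 − 225 = 45.
Chebyshev's inequality: Pr(|Z − μ| ≥ t) ≤ Var(Z)/t² = 45/1444 = 0.0312.

0.031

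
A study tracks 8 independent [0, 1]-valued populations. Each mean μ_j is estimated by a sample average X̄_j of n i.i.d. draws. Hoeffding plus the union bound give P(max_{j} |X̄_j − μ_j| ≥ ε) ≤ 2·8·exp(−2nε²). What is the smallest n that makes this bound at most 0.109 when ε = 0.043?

1350

Need 2·8·exp(−2nε²) ≤ 0.109, i.e. exp(−2nε²) ≤ 0.109/16.
So 2nε² ≥ ln(16/0.109) = 4.988996.
Hence n ≥ 4.988996/(2·0.043²) = 1349.107.
The smallest integer n is 1350.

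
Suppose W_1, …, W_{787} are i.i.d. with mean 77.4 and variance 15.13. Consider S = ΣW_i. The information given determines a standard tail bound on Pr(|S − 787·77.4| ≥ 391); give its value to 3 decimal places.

With mean and variance of each term known, Chebyshev's inequality bounds the deviation of the sum (or sample mean).
Var(S) = n·Var(W_i) = 787·15.13 = 11907.31.
Chebyshev: Pr(|S − 787·77.4| ≥ 391) ≤ Var(S)/391² = 11907.31/152881 = 0.0779.

0.078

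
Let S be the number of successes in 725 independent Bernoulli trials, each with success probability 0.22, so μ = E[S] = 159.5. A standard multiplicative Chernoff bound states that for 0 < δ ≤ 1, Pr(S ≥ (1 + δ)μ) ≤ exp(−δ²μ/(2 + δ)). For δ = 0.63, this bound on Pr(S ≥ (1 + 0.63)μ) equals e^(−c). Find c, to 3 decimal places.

24.071

c = δ²μ/(2 + δ) = 0.63²·159.5/(2 + 0.63) = 24.0706.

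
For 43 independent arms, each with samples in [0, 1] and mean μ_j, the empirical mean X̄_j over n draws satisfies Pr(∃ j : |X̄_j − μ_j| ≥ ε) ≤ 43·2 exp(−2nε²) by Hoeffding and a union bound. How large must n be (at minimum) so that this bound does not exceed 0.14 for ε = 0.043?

1737

Need 2·43·exp(−2nε²) ≤ 0.14, i.e. exp(−2nε²) ≤ 0.14/86.
So 2nε² ≥ ln(86/0.14) = 6.420460.
Hence n ≥ 6.420460/(2·0.043²) = 1736.198.
The smallest integer n is 1737.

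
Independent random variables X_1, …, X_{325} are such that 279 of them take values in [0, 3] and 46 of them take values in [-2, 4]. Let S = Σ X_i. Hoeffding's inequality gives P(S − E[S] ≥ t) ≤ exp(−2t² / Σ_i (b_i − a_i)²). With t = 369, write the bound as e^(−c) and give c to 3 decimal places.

65.352

Σ(b_i − a_i)² = 279·3² + 46·6² = 4167.
c = 2t² / 4167 = 2·369² / 4167 = 65.3521.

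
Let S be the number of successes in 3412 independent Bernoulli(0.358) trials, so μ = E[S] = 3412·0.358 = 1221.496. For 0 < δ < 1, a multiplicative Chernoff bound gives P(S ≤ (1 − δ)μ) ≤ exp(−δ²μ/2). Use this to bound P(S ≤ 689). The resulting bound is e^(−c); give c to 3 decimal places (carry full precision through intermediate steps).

116.068

Write 689 = (1 − δ)μ, so δ = 1 − 689/1221.496 = 0.4359376…
Then the exponent is δ²μ/2 = (μ − 689)²/(2μ) = 116.067507.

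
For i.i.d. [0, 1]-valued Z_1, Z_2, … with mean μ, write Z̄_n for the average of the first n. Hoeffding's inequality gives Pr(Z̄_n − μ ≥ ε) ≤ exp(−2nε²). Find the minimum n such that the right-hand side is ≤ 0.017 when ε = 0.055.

674

Require exp(−2nε²) ≤ 0.017, i.e. 2nε² ≥ ln(1/0.017) = 4.074542.
So n ≥ 4.074542 / (2·0.055²) = 673.478.
The smallest integer n is 674.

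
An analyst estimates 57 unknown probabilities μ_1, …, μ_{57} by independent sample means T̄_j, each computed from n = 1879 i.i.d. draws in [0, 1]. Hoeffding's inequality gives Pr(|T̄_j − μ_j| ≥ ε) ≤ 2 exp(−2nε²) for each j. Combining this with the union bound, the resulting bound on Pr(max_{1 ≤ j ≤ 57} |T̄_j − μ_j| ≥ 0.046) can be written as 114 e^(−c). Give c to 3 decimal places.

7.952

Union bound over the 57 events: Pr(max_{1 ≤ j ≤ 57} |T̄_j − μ_j| ≥ 0.046) ≤ 57·2·exp(−2nε²) = 114 exp(−2·1879·0.046²).
So c = 2·1879·0.046² = 7.9519.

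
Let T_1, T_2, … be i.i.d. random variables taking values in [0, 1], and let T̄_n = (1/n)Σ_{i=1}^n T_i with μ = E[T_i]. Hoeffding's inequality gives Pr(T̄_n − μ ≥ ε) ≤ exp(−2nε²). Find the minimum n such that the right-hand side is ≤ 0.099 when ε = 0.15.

52

Require exp(−2nε²) ≤ 0.099, i.e. 2nε² ≥ ln(1/0.099) = 2.312635.
So n ≥ 2.312635 / (2·0.15²) = 51.392.
The smallest integer n is 52.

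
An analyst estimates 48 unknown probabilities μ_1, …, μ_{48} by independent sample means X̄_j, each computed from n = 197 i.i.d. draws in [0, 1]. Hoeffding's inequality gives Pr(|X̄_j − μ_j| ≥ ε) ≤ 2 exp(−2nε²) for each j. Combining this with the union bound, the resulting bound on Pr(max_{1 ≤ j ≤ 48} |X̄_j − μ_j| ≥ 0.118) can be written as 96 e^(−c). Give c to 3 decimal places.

Union bound over the 48 events: Pr(max_{1 ≤ j ≤ 48} |X̄_j − μ_j| ≥ 0.118) ≤ 48·2·exp(−2nε²) = 96 exp(−2·197·0.118²).
So c = 2·197·0.118² = 5.4861.

5.486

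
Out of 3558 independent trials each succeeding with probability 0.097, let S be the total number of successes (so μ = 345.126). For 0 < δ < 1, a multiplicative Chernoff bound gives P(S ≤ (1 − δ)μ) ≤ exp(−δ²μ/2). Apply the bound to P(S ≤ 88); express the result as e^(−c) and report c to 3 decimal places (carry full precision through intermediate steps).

Write 88 = (1 − δ)μ, so δ = 1 − 88/345.126 = 0.7450207…
Then the exponent is δ²μ/2 = (μ − 88)²/(2μ) = 95.782091.

95.782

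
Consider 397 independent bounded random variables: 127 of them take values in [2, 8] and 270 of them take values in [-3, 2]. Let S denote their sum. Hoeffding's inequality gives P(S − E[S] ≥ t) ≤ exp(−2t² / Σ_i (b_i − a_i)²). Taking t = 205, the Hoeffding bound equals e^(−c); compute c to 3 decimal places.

Σ(b_i − a_i)² = 127·6² + 270·5² = 11322.
c = 2t² / 11322 = 2·205² / 11322 = 7.4236.

7.424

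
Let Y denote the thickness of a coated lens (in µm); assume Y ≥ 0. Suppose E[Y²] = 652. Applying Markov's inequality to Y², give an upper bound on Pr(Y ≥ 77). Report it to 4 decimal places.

Since Y ≥ 0, the event {Y ≥ 77} is the same as {Y² ≥ 5929}.
Markov's inequality applied to Y² gives Pr(Y² ≥ 5929) ≤ E[Y²]/5929 = 652/5929 = 0.1100.

0.1100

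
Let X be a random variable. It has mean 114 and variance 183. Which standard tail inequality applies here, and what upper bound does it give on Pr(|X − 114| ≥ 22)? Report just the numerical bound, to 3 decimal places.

Mean and variance are known, so Chebyshev's inequality applies.
Chebyshev: Pr(|X − μ| ≥ t) ≤ Var(X)/t².
Bound = 183 / 484 = 0.3781.

0.378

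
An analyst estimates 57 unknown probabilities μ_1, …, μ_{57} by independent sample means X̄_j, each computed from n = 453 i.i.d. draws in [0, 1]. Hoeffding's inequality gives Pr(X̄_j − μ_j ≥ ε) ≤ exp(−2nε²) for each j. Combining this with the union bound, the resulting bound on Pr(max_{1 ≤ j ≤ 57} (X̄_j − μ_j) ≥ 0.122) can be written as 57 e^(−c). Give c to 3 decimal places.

Union bound over the 57 events: Pr(max_{1 ≤ j ≤ 57} (X̄_j − μ_j) ≥ 0.122) ≤ 57·exp(−2nε²) = 57 exp(−2·453·0.122²).
So c = 2·453·0.122² = 13.4849.

13.485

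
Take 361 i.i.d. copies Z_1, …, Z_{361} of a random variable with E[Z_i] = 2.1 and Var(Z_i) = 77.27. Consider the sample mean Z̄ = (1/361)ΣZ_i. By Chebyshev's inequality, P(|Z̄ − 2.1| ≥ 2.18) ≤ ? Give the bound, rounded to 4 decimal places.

0.0450

Var(Z̄) = Var(Z_i)/n = 77.27/361 = 0.21404.
Chebyshev: P(|Z̄ − 2.1| ≥ 2.18) ≤ Var(Z̄)/(2.18)² = 77.27/(361·2.18²) = 0.0450.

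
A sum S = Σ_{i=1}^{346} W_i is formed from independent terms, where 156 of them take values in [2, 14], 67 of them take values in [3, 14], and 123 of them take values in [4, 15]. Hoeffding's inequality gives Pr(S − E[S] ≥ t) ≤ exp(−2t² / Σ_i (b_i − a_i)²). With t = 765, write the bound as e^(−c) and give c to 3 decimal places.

25.750

Σ(b_i − a_i)² = 156·12² + 67·11² + 123·11² = 45454.
c = 2t² / 45454 = 2·765² / 45454 = 25.7502.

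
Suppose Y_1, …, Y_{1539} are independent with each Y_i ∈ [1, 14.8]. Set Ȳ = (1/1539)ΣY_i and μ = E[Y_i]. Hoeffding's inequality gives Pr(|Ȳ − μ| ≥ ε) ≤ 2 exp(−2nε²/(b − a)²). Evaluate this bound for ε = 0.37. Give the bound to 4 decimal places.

0.2188

Exponent: 2nε²/(b − a)² = 2·1539·0.37² / 13.8² = 2.21266.
Bound = 2·exp(−2.21266) = 0.21882.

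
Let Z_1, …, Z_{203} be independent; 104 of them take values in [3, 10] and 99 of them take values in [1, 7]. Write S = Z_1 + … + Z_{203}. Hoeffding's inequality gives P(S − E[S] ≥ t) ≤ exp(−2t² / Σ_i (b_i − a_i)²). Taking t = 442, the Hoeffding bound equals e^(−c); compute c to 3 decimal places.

Σ(b_i − a_i)² = 104·7² + 99·6² = 8660.
c = 2t² / 8660 = 2·442² / 8660 = 45.1187.

45.119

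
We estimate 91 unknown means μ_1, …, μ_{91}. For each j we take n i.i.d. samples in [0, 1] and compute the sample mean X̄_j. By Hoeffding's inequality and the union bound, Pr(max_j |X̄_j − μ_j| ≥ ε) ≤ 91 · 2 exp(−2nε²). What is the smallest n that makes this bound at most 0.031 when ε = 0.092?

513

Need 2·91·exp(−2nε²) ≤ 0.031, i.e. exp(−2nε²) ≤ 0.031/182.
So 2nε² ≥ ln(182/0.031) = 8.677775.
Hence n ≥ 8.677775/(2·0.092²) = 512.628.
The smallest integer n is 513.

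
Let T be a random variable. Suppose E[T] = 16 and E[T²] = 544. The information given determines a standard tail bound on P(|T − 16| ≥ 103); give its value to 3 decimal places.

0.027

The first two moments determine the variance, so Chebyshev's inequality is the sharpest standard bound available.
Var(T) = E[T²] − (E[T])² = 544 − 256 = 288.
Chebyshev's inequality: P(|T − μ| ≥ t) ≤ Var(T)/t² = 288/10609 = 0.0271.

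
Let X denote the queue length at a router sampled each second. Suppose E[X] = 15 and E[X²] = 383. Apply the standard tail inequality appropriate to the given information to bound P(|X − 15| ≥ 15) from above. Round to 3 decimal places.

0.702

The first two moments determine the variance, so Chebyshev's inequality is the sharpest standard bound available.
Var(X) = E[X²] − (E[X])² = 383 − 225 = 158.
Chebyshev's inequality: P(|X − μ| ≥ t) ≤ Var(X)/t² = 158/225 = 0.7022.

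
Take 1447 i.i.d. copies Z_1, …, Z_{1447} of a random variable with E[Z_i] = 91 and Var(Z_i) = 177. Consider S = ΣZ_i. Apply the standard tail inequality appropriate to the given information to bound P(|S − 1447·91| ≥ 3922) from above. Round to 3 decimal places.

With mean and variance of each term known, Chebyshev's inequality bounds the deviation of the sum (or sample mean).
Var(S) = n·Var(Z_i) = 1447·177 = 256119.
Chebyshev: P(|S − 1447·91| ≥ 3922) ≤ Var(S)/3922² = 256119/15382084 = 0.0167.

0.017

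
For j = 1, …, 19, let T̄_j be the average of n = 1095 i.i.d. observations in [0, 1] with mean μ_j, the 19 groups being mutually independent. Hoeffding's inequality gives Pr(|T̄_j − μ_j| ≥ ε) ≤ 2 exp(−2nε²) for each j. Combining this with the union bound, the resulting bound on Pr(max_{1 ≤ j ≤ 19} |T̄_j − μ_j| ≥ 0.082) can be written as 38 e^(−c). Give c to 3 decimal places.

14.726

Union bound over the 19 events: Pr(max_{1 ≤ j ≤ 19} |T̄_j − μ_j| ≥ 0.082) ≤ 19·2·exp(−2nε²) = 38 exp(−2·1095·0.082²).
So c = 2·1095·0.082² = 14.7256.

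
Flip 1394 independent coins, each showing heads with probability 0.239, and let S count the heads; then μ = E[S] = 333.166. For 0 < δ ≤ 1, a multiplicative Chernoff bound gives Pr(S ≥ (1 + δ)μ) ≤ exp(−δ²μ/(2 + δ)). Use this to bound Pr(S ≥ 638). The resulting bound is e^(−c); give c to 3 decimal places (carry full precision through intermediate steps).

Write 638 = (1 + δ)μ, so δ = 638/333.166 − 1 = 0.9149613…
Then the exponent is δ²μ/(2 + δ) = (638 − μ)² / (μ·(2 + δ)) = 95.682682.

95.683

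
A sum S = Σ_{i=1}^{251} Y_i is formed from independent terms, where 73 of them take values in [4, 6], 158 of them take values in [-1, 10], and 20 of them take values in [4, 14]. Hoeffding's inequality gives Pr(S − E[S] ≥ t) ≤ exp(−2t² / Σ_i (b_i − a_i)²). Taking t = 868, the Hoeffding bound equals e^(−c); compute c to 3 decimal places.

Σ(b_i − a_i)² = 73·2² + 158·11² + 20·10² = 21410.
c = 2t² / 21410 = 2·868² / 21410 = 70.3806.

70.381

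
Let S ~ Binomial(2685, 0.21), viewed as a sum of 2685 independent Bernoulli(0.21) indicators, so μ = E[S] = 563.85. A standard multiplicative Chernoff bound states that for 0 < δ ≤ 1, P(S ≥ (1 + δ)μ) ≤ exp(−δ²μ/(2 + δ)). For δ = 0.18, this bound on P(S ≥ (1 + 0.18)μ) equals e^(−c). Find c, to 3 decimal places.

8.380

c = δ²μ/(2 + δ) = 0.18²·563.85/(2 + 0.18) = 8.3802.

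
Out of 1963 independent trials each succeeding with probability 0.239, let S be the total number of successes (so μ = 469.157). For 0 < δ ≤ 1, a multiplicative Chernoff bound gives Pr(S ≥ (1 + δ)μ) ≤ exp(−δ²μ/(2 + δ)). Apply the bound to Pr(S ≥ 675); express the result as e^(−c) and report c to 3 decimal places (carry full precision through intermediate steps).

Write 675 = (1 + δ)μ, so δ = 675/469.157 − 1 = 0.4387508…
Then the exponent is δ²μ/(2 + δ) = (675 − μ)² / (μ·(2 + δ)) = 37.032803.

37.033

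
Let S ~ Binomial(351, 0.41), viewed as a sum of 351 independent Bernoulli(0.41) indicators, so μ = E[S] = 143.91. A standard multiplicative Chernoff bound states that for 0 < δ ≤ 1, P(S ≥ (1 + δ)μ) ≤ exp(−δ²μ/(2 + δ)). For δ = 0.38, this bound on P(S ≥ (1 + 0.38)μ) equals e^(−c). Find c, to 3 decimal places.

8.731

c = δ²μ/(2 + δ) = 0.38²·143.91/(2 + 0.38) = 8.7313.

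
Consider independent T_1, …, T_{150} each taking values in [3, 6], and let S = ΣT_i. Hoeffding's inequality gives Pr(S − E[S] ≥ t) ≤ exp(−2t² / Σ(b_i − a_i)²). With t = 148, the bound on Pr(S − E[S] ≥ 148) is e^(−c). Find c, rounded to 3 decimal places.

32.450

Σ(b_i − a_i)² = 150·(3)² = 1350.
c = 2t²/1350 = 2·148²/1350 = 32.4504.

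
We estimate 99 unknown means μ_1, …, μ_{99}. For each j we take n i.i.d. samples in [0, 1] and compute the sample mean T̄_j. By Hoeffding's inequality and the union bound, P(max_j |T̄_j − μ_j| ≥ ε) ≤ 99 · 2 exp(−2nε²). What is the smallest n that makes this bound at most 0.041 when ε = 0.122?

285

Need 2·99·exp(−2nε²) ≤ 0.041, i.e. exp(−2nε²) ≤ 0.041/198.
So 2nε² ≥ ln(198/0.041) = 8.482450.
Hence n ≥ 8.482450/(2·0.122²) = 284.952.
The smallest integer n is 285.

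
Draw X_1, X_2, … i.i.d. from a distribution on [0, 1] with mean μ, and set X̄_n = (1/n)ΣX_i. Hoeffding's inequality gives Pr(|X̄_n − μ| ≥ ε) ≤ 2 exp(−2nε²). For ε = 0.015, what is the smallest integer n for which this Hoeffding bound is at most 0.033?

Require 2·exp(−2nε²) ≤ 0.033, i.e. 2nε² ≥ ln(2/0.033) = 4.104395.
So n ≥ 4.104395 / (2·0.015²) = 9120.878.
The smallest integer n is 9121.

9121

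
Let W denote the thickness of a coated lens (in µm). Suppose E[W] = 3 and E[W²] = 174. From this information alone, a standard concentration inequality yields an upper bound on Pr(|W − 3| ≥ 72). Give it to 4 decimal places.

The first two moments determine the variance, so Chebyshev's inequality is the sharpest standard bound available.
Var(W) = E[W²] − (E[W])² = 174 − 9 = 165.
Chebyshev's inequality: Pr(|W − μ| ≥ t) ≤ Var(W)/t² = 165/5184 = 0.0318.

0.0318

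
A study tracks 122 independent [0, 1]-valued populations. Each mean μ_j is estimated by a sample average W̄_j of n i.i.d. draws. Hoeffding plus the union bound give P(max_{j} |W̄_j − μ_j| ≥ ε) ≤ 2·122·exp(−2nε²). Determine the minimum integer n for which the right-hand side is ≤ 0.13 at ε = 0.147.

Need 2·122·exp(−2nε²) ≤ 0.13, i.e. exp(−2nε²) ≤ 0.13/244.
So 2nε² ≥ ln(244/0.13) = 7.537389.
Hence n ≥ 7.537389/(2·0.147²) = 174.404.
The smallest integer n is 175.

175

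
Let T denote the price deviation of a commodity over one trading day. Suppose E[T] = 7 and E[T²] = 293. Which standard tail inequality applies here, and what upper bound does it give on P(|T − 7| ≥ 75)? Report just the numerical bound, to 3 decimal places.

The first two moments determine the variance, so Chebyshev's inequality is the sharpest standard bound available.
Var(T) = E[T²] − (E[T])² = 293 − 49 = 244.
Chebyshev's inequality: P(|T − μ| ≥ t) ≤ Var(T)/t² = 244/5625 = 0.0434.

0.043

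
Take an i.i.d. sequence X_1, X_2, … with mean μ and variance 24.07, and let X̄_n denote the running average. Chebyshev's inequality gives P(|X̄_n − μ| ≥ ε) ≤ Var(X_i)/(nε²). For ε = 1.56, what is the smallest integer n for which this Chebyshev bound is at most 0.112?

89

Require 24.07/(n·1.56²) ≤ 0.112, i.e. n ≥ 24.07/(0.112·1.56²) = 88.310.
The smallest integer n is 89.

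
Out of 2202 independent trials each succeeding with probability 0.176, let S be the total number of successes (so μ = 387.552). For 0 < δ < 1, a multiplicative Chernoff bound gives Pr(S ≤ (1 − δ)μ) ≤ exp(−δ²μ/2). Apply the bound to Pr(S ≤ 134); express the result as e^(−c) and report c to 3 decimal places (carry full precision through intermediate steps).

82.942

Write 134 = (1 − δ)μ, so δ = 1 − 134/387.552 = 0.6542399…
Then the exponent is δ²μ/2 = (μ − 134)²/(2μ) = 82.941924.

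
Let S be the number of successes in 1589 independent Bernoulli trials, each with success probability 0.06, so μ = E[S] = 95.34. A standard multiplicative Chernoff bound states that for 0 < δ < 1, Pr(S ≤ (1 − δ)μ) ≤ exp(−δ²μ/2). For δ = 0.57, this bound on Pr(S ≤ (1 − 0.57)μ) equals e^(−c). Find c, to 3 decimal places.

c = δ²μ/2 = 0.57²·95.34/2 = 15.4880.

15.488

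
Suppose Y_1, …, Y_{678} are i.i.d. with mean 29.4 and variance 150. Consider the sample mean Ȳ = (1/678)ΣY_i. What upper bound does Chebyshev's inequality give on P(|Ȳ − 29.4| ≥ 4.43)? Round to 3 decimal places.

Var(Ȳ) = Var(Y_i)/n = 150/678 = 0.22124.
Chebyshev: P(|Ȳ − 29.4| ≥ 4.43) ≤ Var(Ȳ)/(4.43)² = 150/(678·4.43²) = 0.0113.

0.011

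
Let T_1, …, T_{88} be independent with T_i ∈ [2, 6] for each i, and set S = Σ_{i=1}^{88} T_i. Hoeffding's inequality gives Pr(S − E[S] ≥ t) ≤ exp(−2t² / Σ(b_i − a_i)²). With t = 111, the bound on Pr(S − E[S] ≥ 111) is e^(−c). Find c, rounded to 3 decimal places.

17.501

Σ(b_i − a_i)² = 88·(4)² = 1408.
c = 2t²/1408 = 2·111²/1408 = 17.5014.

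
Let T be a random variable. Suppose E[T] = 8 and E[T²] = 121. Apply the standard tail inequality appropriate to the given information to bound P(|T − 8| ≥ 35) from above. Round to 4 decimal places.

0.0465

The first two moments determine the variance, so Chebyshev's inequality is the sharpest standard bound available.
Var(T) = E[T²] − (E[T])² = 121 − 64 = 57.
Chebyshev's inequality: P(|T − μ| ≥ t) ≤ Var(T)/t² = 57/1225 = 0.0465.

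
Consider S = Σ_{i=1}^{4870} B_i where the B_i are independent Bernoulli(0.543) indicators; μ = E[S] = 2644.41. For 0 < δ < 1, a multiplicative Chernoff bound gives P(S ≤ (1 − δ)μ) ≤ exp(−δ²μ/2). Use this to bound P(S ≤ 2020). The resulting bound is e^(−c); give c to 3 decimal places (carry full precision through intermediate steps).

Write 2020 = (1 − δ)μ, so δ = 1 − 2020/2644.41 = 0.2361245…
Then the exponent is δ²μ/2 = (μ − 2020)²/(2μ) = 73.719251.

73.719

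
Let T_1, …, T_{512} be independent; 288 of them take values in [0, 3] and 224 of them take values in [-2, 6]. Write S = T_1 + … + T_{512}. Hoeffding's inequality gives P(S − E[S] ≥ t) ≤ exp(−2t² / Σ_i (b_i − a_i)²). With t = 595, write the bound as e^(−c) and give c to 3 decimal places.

Σ(b_i − a_i)² = 288·3² + 224·8² = 16928.
c = 2t² / 16928 = 2·595² / 16928 = 41.8272.

41.827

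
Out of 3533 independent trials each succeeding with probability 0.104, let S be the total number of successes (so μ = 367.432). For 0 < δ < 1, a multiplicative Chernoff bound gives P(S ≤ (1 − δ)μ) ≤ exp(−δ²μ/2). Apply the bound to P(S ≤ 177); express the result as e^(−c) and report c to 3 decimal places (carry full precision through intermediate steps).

Write 177 = (1 − δ)μ, so δ = 1 − 177/367.432 = 0.5182782…
Then the exponent is δ²μ/2 = (μ − 177)²/(2μ) = 49.348378.

49.348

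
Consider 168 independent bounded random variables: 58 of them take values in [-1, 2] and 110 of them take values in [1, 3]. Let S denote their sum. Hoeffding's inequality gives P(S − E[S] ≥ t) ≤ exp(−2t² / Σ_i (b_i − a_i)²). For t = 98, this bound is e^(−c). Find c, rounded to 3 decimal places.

19.967

Σ(b_i − a_i)² = 58·3² + 110·2² = 962.
c = 2t² / 962 = 2·98² / 962 = 19.9667.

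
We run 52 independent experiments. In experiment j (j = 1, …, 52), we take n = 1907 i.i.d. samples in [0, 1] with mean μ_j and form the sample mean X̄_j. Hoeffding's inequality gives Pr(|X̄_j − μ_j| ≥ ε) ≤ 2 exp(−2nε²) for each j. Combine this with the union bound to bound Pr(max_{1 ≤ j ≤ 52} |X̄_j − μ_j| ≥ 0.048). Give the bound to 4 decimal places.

0.0159

Per-experiment Hoeffding bound: 2·exp(−2·1907·0.048²) = 2·exp(−8.78746) = 0.00030527.
Union bound over 52 events: 52·0.00030527 = 0.01587.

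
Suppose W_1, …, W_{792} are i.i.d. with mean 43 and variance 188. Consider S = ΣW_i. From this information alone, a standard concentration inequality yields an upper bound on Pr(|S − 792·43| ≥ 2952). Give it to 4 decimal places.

With mean and variance of each term known, Chebyshev's inequality bounds the deviation of the sum (or sample mean).
Var(S) = n·Var(W_i) = 792·188 = 148896.
Chebyshev: Pr(|S − 792·43| ≥ 2952) ≤ Var(S)/2952² = 148896/8714304 = 0.0171.

0.0171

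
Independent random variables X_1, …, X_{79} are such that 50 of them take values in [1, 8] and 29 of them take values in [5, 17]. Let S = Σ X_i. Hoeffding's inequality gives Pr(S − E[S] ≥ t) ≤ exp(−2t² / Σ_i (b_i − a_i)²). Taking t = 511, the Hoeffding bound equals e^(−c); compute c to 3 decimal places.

78.817

Σ(b_i − a_i)² = 50·7² + 29·12² = 6626.
c = 2t² / 6626 = 2·511² / 6626 = 78.8171.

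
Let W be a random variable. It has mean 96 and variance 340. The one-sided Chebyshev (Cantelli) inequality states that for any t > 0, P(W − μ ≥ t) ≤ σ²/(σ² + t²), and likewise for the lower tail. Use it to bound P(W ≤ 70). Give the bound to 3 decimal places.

0.335

Here σ² = 340 and t = 26, so σ² + t² = 1016.
Cantelli's bound: 340/1016 = 0.3346.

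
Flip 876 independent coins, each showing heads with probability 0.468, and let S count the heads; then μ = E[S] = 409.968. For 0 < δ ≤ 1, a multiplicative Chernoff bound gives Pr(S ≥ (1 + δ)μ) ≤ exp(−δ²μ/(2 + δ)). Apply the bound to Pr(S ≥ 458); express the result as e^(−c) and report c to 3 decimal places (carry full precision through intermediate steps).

2.658

Write 458 = (1 + δ)μ, so δ = 458/409.968 − 1 = 0.1171604…
Then the exponent is δ²μ/(2 + δ) = (458 − μ)² / (μ·(2 + δ)) = 2.658016.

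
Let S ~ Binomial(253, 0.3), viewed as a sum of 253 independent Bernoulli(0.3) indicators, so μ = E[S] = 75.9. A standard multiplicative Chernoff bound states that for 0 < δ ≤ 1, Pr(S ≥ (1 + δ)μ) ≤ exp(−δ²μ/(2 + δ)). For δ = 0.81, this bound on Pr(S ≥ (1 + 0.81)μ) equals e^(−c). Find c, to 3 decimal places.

c = δ²μ/(2 + δ) = 0.81²·75.9/(2 + 0.81) = 17.7217.

17.722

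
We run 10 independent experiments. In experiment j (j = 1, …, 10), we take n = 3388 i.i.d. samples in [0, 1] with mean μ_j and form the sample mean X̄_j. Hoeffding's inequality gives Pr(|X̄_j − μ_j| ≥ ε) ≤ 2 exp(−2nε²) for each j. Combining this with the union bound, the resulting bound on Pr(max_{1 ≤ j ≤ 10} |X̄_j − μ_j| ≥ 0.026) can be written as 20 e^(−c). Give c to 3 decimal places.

4.581

Union bound over the 10 events: Pr(max_{1 ≤ j ≤ 10} |X̄_j − μ_j| ≥ 0.026) ≤ 10·2·exp(−2nε²) = 20 exp(−2·3388·0.026²).
So c = 2·3388·0.026² = 4.5806.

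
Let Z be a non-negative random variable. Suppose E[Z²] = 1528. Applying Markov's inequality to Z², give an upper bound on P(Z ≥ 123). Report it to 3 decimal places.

0.101

Since Z ≥ 0, the event {Z ≥ 123} is the same as {Z² ≥ 15129}.
Markov's inequality applied to Z² gives P(Z² ≥ 15129) ≤ E[Z²]/15129 = 1528/15129 = 0.1010.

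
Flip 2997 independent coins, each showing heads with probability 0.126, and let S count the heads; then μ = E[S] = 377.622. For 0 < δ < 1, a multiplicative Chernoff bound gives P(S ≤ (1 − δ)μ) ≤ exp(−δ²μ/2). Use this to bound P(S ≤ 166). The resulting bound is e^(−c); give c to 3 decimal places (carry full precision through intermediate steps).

59.297

Write 166 = (1 − δ)μ, so δ = 1 − 166/377.622 = 0.560407…
Then the exponent is δ²μ/2 = (μ − 166)²/(2μ) = 59.297222.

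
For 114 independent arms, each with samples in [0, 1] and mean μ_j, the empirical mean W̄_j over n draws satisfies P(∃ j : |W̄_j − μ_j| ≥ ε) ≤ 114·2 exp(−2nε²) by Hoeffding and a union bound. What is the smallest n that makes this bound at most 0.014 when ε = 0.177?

Need 2·114·exp(−2nε²) ≤ 0.014, i.e. exp(−2nε²) ≤ 0.014/228.
So 2nε² ≥ ln(228/0.014) = 9.698044.
Hence n ≥ 9.698044/(2·0.177²) = 154.777.
The smallest integer n is 155.

155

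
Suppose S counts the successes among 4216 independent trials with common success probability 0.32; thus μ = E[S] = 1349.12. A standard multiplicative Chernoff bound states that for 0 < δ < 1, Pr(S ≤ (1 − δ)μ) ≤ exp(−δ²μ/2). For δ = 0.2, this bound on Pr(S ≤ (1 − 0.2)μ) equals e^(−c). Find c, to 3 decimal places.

26.982

c = δ²μ/2 = 0.2²·1349.12/2 = 26.9824.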